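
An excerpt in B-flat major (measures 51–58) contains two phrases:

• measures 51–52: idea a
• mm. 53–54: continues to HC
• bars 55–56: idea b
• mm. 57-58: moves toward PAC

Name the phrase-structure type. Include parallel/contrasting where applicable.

contrasting period

Phrase 1 ends with a half cadence (weaker) and phrase 2 with a perfect authentic cadence (stronger): antecedent + consequent = a period.
The two phrases open with different material (a / b), so the period is contrasting.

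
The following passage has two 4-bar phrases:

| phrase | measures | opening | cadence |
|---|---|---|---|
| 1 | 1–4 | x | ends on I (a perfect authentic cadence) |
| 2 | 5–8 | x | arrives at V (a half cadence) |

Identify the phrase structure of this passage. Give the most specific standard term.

phrase group

The second phrase closes with a half cadence, which is not stronger than the first phrase's perfect authentic cadence; without a weak→strong cadential pair there is no antecedent–consequent relationship, so this is a phrase group rather than a period.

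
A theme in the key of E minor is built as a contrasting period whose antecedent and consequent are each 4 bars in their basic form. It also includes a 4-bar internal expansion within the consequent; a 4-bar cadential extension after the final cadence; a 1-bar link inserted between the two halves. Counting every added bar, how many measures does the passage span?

Basic contrasting period: 4 + 4 = 8 bars.
8 (basic form) + 4 (internal expansion) + 4 (cadential extension) + 1 (link) = 17.

17 measures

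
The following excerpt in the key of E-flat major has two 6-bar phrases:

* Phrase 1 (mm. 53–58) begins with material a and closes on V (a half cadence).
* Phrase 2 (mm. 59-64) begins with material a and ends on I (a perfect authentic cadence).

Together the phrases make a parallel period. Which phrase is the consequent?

The phrase ending with the weaker cadence (half cadence) is the antecedent; the one ending more conclusively (perfect authentic cadence) is the consequent. The consequent is phrase 2.

phrase 2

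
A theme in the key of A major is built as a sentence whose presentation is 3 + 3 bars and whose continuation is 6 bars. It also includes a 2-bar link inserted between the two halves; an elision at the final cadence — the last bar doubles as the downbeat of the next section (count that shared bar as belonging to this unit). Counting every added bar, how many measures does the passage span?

14 measures

Basic sentence: 3 + 3 + 6 = 12 bars.
12 (basic form) + 2 (link) = 14.
The elision shares a bar with the next section but does not change this unit's count.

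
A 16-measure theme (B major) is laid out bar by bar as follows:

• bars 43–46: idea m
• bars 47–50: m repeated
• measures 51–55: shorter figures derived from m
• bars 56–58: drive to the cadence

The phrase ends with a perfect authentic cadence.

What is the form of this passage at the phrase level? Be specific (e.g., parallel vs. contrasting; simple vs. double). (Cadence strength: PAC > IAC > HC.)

sentence

Basic idea (mm. 43-46) + its repetition (mm. 47–50) form the presentation; fragmentation and cadence (measures 51-58) form the continuation — the 16-bar whole is a sentence.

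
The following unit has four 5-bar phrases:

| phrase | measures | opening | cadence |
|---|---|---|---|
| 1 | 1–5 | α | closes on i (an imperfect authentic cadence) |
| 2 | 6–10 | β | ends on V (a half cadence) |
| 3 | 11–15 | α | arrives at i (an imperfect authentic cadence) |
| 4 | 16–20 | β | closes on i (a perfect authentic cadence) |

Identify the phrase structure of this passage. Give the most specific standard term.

Four phrases in two halves: the first half (measures 1–10) ends with a half cadence, the second (mm. 11–20) with a perfect authentic cadence — a large antecedent–consequent pair, i.e. a double period.
Phrase 3 begins with the same material as phrase 1, making it parallel.

parallel double period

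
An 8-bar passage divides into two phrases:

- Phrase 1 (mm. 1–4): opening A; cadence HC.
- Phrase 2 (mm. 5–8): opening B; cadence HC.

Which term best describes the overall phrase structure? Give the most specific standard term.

phrase group

The second phrase closes with a half cadence, which is not stronger than the first phrase's half cadence; without a weak→strong cadential pair there is no antecedent–consequent relationship, so this is a phrase group rather than a period.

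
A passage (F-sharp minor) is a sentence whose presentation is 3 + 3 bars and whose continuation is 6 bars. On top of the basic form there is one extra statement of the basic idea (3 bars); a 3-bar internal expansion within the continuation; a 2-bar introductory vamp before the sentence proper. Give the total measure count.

Basic sentence: 3 + 3 + 6 = 12 bars.
12 (basic form) + 3 (extra statement) + 3 (internal expansion) + 2 (introduction) = 20.

20 measures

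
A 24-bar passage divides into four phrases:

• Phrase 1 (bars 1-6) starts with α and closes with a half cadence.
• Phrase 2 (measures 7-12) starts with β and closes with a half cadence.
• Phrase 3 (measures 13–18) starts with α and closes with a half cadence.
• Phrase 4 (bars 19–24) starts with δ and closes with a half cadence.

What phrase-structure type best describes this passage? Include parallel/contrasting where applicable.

phrase group

Phrase 4 ends with a half cadence, no stronger than phrase 2's half cadence, so the four phrases do not form a double period; nor do phrases 3–4 duplicate 1–2, so it is not a repeated period. With no phrase reaching a conclusive cadence, the passage is a phrase group.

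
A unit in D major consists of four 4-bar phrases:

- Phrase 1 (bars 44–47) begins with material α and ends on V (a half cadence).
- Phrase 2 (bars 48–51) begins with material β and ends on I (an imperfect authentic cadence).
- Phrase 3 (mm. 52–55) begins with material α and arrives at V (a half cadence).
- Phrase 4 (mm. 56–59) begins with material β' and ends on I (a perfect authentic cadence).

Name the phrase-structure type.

Four phrases in two halves: the first half (mm. 44–51) ends with an imperfect authentic cadence, the second (mm. 52-59) with a perfect authentic cadence — a large antecedent–consequent pair, i.e. a double period.
Phrase 3 begins with the same material as phrase 1, making it parallel.

parallel double period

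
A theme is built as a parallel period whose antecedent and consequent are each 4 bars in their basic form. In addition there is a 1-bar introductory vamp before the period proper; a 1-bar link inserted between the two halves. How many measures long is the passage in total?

10 measures

Basic parallel period: 4 + 4 = 8 bars.
8 (basic form) + 1 (introduction) + 1 (link) = 10.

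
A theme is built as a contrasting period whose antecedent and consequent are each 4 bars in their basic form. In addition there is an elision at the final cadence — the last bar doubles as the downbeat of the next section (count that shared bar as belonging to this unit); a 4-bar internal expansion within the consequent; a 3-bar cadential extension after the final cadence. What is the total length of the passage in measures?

Basic contrasting period: 4 + 4 = 8 bars.
8 (basic form) + 4 (internal expansion) + 3 (cadential extension) = 15.
The elision shares a bar with the next section but does not change this unit's count.

15 measures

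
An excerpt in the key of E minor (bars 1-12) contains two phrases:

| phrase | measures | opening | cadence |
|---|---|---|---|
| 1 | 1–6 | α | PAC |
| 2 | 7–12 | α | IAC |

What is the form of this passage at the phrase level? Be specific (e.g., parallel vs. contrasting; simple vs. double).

phrase group

The second phrase closes with an imperfect authentic cadence, which is not stronger than the first phrase's perfect authentic cadence; without a weak→strong cadential pair there is no antecedent–consequent relationship, so this is a phrase group rather than a period.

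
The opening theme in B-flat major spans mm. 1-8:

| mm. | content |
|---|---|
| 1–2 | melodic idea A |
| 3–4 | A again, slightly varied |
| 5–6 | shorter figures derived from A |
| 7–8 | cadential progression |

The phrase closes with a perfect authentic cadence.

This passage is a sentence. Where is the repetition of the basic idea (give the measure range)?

measures 3–4

The presentation of a sentence is the basic idea (mm. 1-2) plus its repetition (bars 3–4); the repetition of the basic idea is therefore bars 3-4.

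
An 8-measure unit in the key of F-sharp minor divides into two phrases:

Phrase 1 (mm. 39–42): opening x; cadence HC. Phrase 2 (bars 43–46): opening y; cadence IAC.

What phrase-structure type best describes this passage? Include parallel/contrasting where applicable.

contrasting period

Phrase 1 ends with a half cadence (weaker) and phrase 2 with an imperfect authentic cadence (stronger): antecedent + consequent = a period.
The two phrases open with different material (x / y), so the period is contrasting.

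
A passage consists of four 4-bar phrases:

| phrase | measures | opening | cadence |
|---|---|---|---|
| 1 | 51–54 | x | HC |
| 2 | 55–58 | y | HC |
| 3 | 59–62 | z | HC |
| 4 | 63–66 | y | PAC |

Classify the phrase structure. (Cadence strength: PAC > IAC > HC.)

contrasting double period

Four phrases in two halves: the first half (mm. 51–58) ends with a half cadence, the second (bars 59–66) with a perfect authentic cadence — a large antecedent–consequent pair, i.e. a double period.
Phrase 3 begins with different material from phrase 1, making it contrasting.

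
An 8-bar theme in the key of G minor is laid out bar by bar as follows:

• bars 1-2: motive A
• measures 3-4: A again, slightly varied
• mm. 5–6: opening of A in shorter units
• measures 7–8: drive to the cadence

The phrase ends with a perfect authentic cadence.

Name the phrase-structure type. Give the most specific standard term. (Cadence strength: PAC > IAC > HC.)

sentence

Basic idea (bars 1–2) + its repetition (measures 3–4) form the presentation; fragmentation and cadence (mm. 5–8) form the continuation — the 8-bar whole is a sentence.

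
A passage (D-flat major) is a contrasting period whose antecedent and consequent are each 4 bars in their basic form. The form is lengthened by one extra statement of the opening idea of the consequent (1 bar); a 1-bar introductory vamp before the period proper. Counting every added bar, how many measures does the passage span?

Basic contrasting period: 4 + 4 = 8 bars.
8 (basic form) + 1 (extra statement) + 1 (introduction) = 10.

10 measures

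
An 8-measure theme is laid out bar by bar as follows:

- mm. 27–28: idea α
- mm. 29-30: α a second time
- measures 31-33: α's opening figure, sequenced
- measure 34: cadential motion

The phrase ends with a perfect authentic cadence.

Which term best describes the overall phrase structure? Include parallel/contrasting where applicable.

Basic idea (mm. 27–28) + its repetition (bars 29-30) form the presentation; fragmentation and cadence (mm. 31–34) form the continuation — the 8-bar whole is a sentence.

sentence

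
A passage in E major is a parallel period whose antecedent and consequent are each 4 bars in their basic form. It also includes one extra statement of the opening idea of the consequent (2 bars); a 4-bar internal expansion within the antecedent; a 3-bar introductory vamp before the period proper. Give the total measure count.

Basic parallel period: 4 + 4 = 8 bars.
8 (basic form) + 2 (extra statement) + 4 (internal expansion) + 3 (introduction) = 17.

17 measures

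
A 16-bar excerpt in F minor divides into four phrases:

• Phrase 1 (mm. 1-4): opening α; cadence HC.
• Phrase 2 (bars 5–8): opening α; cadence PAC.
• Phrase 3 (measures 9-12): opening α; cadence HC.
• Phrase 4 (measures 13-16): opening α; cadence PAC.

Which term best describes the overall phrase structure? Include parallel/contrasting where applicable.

The cadence pattern HC–PAC–HC–PAC is weak–strong twice, and phrases 3–4 restate phrases 1–2: a period heard twice, not a double period (which would end weakly at phrase 2).

repeated period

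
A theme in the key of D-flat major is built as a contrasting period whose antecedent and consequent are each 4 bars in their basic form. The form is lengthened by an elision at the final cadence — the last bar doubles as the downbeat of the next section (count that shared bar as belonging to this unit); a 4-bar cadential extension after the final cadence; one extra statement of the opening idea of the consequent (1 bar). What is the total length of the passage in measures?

13 measures

Basic contrasting period: 4 + 4 = 8 bars.
8 (basic form) + 4 (cadential extension) + 1 (extra statement) = 13.
The elision shares a bar with the next section but does not change this unit's count.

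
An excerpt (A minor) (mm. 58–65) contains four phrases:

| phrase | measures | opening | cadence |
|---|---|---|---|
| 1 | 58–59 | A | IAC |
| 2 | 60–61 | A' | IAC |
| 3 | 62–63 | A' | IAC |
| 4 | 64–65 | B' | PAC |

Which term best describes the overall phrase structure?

parallel double period

Four phrases in two halves: the first half (mm. 58–61) ends with an imperfect authentic cadence, the second (mm. 62–65) with a perfect authentic cadence — a large antecedent–consequent pair, i.e. a double period.
Phrase 3 begins with the same material as phrase 1, making it parallel.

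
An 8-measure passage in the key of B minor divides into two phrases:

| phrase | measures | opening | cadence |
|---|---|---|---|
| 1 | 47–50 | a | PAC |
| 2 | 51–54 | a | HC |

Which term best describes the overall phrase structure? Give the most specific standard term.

The second phrase closes with a half cadence, which is not stronger than the first phrase's perfect authentic cadence; without a weak→strong cadential pair there is no antecedent–consequent relationship, so this is a phrase group rather than a period.

phrase group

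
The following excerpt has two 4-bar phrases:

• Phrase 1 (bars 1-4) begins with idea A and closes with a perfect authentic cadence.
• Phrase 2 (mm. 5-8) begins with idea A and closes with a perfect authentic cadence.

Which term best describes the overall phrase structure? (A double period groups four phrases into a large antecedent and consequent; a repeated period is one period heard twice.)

Both phrases have the same opening (A) and the same cadence (perfect authentic cadence): the second is a restatement, not a consequent, so this is a repeated phrase rather than a period.

repeated phrase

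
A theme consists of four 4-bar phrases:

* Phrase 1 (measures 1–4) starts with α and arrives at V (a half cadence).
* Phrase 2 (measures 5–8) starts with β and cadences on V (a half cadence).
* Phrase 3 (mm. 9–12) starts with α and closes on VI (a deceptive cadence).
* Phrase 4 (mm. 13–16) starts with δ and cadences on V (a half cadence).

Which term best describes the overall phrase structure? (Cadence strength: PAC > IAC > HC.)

phrase group

Phrase 4 ends with a half cadence, no stronger than phrase 2's half cadence, so the four phrases do not form a double period; nor do phrases 3–4 duplicate 1–2, so it is not a repeated period. With no phrase reaching a conclusive cadence, the passage is a phrase group.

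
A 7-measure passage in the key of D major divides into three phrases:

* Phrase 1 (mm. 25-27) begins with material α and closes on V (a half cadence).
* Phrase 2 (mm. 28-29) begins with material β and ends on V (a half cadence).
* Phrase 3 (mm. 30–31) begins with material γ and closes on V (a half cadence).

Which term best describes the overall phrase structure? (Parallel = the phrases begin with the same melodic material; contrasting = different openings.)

phrase group

The final phrase closes with a half cadence, which is not stronger than the preceding half cadence; the 3 phrases lack an overall antecedent–consequent design and so form a phrase group.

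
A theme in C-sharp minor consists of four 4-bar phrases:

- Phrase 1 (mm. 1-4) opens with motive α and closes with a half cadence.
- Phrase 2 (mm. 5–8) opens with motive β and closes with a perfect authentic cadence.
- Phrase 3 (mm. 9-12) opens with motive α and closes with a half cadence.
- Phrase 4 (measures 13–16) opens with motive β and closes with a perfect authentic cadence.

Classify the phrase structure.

The cadence pattern HC–PAC–HC–PAC is weak–strong twice, and phrases 3–4 restate phrases 1–2: a period heard twice, not a double period (which would end weakly at phrase 2).

repeated period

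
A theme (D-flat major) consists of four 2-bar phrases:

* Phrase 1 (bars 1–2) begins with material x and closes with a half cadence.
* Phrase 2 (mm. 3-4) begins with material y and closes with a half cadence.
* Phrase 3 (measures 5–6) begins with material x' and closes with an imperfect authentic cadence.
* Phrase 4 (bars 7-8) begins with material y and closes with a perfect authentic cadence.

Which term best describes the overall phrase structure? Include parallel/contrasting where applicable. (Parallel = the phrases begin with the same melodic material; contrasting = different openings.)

Four phrases in two halves: the first half (measures 1–4) ends with a half cadence, the second (measures 5–8) with a perfect authentic cadence — a large antecedent–consequent pair, i.e. a double period.
Phrase 3 begins with the same material as phrase 1, making it parallel.

parallel double period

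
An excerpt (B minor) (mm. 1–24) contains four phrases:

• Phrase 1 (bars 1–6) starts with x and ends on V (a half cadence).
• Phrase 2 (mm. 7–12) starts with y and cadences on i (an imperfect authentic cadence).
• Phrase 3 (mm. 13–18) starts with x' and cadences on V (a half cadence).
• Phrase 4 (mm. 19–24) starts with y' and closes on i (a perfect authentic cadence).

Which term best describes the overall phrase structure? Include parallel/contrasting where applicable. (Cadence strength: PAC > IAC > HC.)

Four phrases in two halves: the first half (mm. 1–12) ends with an imperfect authentic cadence, the second (mm. 13-24) with a perfect authentic cadence — a large antecedent–consequent pair, i.e. a double period.
Phrase 3 begins with the same material as phrase 1, making it parallel.

parallel double period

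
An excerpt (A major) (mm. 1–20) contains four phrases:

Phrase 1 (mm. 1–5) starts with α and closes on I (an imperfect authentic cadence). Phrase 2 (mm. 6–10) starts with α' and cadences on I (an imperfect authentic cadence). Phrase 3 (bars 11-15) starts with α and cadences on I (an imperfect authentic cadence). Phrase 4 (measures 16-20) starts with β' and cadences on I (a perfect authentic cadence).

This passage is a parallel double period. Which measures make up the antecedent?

In a double period the four phrases pair into a large antecedent (phrases 1–2, ending imperfect authentic cadence) and a large consequent (phrases 3–4, ending perfect authentic cadence). The antecedent spans bars 1–10.

measures 1–10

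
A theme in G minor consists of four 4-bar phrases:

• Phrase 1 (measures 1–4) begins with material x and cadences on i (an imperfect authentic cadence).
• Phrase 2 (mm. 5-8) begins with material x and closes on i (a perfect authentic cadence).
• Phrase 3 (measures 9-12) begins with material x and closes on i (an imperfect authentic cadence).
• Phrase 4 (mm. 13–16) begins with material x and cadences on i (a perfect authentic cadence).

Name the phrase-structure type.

The cadence pattern IAC–PAC–IAC–PAC is weak–strong twice, and phrases 3–4 restate phrases 1–2: a period heard twice, not a double period (which would end weakly at phrase 2).

repeated period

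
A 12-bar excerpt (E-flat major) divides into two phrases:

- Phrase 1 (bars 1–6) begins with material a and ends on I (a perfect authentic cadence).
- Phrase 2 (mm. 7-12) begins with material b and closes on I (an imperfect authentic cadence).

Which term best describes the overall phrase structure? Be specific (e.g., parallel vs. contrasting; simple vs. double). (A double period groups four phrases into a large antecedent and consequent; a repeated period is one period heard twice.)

The second phrase closes with an imperfect authentic cadence, which is not stronger than the first phrase's perfect authentic cadence; without a weak→strong cadential pair there is no antecedent–consequent relationship, so this is a phrase group rather than a period.

phrase group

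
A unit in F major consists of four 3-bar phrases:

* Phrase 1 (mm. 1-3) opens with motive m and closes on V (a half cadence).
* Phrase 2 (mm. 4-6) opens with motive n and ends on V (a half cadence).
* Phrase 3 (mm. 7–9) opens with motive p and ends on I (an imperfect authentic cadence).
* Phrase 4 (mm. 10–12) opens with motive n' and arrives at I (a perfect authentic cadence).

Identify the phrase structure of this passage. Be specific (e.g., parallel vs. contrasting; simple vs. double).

contrasting double period

Four phrases in two halves: the first half (mm. 1–6) ends with a half cadence, the second (mm. 7-12) with a perfect authentic cadence — a large antecedent–consequent pair, i.e. a double period.
Phrase 3 begins with different material from phrase 1, making it contrasting.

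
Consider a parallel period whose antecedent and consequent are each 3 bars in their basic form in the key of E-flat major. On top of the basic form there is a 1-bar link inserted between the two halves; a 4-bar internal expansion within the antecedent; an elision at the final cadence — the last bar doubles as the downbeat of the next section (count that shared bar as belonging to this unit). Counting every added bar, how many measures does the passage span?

11 measures

Basic parallel period: 3 + 3 = 6 bars.
6 (basic form) + 1 (link) + 4 (internal expansion) = 11.
The elision shares a bar with the next section but does not change this unit's count.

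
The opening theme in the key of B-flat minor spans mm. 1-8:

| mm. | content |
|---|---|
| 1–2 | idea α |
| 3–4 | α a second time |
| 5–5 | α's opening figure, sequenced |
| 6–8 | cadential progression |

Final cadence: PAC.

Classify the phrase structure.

Basic idea (bars 1–2) + its repetition (mm. 3–4) form the presentation; fragmentation and cadence (bars 5–8) form the continuation — the 8-bar whole is a sentence.

sentence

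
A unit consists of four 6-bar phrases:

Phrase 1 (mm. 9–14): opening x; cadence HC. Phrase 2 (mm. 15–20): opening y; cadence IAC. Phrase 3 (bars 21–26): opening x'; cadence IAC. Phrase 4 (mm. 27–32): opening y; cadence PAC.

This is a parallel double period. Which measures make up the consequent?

In a double period the first pair of phrases (ending imperfect authentic cadence) is the large antecedent and the second pair (ending perfect authentic cadence) is the large consequent; the consequent is measures 21–32.

measures 21–32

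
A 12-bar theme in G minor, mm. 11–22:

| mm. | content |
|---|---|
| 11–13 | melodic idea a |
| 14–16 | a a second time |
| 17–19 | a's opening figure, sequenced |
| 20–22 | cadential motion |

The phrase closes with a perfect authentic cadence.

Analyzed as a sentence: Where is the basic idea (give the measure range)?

measures 11–13

The presentation of a sentence is the basic idea (mm. 11–13) plus its repetition (mm. 14-16); the basic idea is therefore mm. 11–13.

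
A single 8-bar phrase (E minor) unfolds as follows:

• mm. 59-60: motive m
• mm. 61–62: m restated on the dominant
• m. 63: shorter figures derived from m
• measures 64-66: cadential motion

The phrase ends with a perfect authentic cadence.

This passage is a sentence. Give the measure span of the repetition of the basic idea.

The presentation of a sentence is the basic idea (bars 59–60) plus its repetition (mm. 61-62); the repetition of the basic idea is therefore bars 61–62.

measures 61–62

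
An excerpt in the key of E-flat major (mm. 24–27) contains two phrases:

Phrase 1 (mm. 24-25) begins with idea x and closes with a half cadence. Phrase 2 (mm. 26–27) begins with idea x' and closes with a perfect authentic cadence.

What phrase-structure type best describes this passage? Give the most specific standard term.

Phrase 1 ends with a half cadence (weaker) and phrase 2 with a perfect authentic cadence (stronger): antecedent + consequent = a period.
The two phrases open with the same material (x / x'), so the period is parallel.

parallel period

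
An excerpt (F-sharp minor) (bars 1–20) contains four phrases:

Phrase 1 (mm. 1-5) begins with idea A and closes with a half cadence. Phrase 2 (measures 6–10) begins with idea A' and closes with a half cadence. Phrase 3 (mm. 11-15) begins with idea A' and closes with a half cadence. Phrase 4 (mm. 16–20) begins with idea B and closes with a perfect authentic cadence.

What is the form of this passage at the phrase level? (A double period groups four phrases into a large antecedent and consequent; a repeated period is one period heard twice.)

parallel double period

Four phrases in two halves: the first half (mm. 1–10) ends with a half cadence, the second (mm. 11–20) with a perfect authentic cadence — a large antecedent–consequent pair, i.e. a double period.
Phrase 3 begins with the same material as phrase 1, making it parallel.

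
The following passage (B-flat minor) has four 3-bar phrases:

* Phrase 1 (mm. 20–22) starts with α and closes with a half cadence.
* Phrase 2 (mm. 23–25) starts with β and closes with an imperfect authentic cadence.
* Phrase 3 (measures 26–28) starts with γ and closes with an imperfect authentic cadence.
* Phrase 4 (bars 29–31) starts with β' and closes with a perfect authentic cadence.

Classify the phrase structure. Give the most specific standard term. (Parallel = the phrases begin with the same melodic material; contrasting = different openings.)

Four phrases in two halves: the first half (measures 20-25) ends with an imperfect authentic cadence, the second (mm. 26–31) with a perfect authentic cadence — a large antecedent–consequent pair, i.e. a double period.
Phrase 3 begins with different material from phrase 1, making it contrasting.

contrasting double period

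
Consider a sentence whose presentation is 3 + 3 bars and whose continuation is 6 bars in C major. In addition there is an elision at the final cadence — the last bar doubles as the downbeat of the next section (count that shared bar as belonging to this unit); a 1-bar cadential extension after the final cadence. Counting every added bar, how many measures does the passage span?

13 measures

Basic sentence: 3 + 3 + 6 = 12 bars.
12 (basic form) + 1 (cadential extension) = 13.
The elision shares a bar with the next section but does not change this unit's count.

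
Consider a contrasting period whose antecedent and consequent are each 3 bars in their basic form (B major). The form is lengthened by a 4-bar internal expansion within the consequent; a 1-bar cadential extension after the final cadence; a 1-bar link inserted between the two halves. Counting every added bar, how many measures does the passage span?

Basic contrasting period: 3 + 3 = 6 bars.
6 (basic form) + 4 (internal expansion) + 1 (cadential extension) + 1 (link) = 12.

12 measures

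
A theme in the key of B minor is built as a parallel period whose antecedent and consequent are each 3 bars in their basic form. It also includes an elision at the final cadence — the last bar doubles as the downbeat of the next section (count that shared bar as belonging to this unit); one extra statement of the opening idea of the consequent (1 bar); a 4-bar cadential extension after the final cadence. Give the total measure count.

Basic parallel period: 3 + 3 = 6 bars.
6 (basic form) + 1 (extra statement) + 4 (cadential extension) = 11.
The elision shares a bar with the next section but does not change this unit's count.

11 measures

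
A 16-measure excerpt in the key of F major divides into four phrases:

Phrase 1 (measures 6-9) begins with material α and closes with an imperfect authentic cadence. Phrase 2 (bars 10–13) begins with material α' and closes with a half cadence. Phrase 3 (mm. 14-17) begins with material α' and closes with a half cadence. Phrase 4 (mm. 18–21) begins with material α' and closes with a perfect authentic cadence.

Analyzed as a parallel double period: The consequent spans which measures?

measures 14–21

In a double period the four phrases pair into a large antecedent (phrases 1–2, ending half cadence) and a large consequent (phrases 3–4, ending perfect authentic cadence). The consequent spans measures 14–21.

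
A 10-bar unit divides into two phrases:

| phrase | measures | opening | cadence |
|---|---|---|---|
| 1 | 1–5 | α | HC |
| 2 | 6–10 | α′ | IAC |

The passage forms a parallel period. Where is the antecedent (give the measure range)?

The antecedent is the phrase ending with the weaker cadence (half cadence, phrase 1) and the consequent the one ending more conclusively (imperfect authentic cadence, phrase 2); the antecedent is bars 1–5.

measures 1–5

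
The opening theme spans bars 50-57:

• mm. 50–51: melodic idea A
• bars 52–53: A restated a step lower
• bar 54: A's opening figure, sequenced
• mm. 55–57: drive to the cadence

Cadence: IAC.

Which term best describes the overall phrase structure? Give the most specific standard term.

Basic idea (mm. 50–51) + its repetition (bars 52-53) form the presentation; fragmentation and cadence (bars 54–57) form the continuation — the 8-bar whole is a sentence.

sentence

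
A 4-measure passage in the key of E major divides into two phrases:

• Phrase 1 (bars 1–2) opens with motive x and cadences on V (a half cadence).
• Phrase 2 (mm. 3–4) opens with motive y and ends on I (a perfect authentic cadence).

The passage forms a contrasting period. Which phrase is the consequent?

phrase 2

The phrase ending with the weaker cadence (half cadence) is the antecedent; the one ending more conclusively (perfect authentic cadence) is the consequent. The consequent is phrase 2.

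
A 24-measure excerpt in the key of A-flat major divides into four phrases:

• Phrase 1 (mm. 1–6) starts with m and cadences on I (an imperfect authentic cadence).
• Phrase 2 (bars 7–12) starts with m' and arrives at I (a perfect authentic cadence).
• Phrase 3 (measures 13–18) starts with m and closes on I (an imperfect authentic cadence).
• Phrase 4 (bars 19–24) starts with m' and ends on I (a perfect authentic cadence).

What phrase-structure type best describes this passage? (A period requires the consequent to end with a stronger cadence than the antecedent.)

repeated period

The cadence pattern IAC–PAC–IAC–PAC is weak–strong twice, and phrases 3–4 restate phrases 1–2: a period heard twice, not a double period (which would end weakly at phrase 2).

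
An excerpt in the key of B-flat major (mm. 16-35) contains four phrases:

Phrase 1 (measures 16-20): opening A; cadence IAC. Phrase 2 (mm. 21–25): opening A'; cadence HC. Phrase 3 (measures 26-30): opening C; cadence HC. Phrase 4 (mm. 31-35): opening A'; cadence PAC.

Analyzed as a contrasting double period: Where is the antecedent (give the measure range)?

measures 16–25

In a double period the four phrases pair into a large antecedent (phrases 1–2, ending half cadence) and a large consequent (phrases 3–4, ending perfect authentic cadence). The antecedent spans mm. 16–25.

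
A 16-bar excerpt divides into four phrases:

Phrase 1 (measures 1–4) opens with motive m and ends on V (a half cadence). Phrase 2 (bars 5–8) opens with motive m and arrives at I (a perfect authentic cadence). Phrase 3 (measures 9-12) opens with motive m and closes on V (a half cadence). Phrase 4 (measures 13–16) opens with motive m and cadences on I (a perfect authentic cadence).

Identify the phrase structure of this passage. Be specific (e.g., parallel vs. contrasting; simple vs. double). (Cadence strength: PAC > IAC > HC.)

The cadence pattern HC–PAC–HC–PAC is weak–strong twice, and phrases 3–4 restate phrases 1–2: a period heard twice, not a double period (which would end weakly at phrase 2).

repeated period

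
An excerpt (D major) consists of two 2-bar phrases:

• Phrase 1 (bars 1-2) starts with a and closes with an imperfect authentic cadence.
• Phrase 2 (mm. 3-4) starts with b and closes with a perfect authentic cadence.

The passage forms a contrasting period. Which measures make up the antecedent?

measures 1–2

The phrase ending with the weaker cadence (imperfect authentic cadence) is the antecedent; the one ending more conclusively (perfect authentic cadence) is the consequent. The antecedent is measures 1–2.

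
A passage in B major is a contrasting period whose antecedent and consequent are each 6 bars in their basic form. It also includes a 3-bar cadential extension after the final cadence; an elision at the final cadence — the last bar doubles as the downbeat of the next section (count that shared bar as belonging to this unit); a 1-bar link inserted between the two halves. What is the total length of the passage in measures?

16 measures

Basic contrasting period: 6 + 6 = 12 bars.
12 (basic form) + 3 (cadential extension) + 1 (link) = 16.
The elision shares a bar with the next section but does not change this unit's count.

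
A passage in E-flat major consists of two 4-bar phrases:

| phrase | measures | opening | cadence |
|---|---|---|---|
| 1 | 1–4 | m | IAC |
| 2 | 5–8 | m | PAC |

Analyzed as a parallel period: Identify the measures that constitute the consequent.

The antecedent is the phrase ending with the weaker cadence (imperfect authentic cadence, phrase 1) and the consequent the one ending more conclusively (perfect authentic cadence, phrase 2); the consequent is bars 5–8.

measures 5–8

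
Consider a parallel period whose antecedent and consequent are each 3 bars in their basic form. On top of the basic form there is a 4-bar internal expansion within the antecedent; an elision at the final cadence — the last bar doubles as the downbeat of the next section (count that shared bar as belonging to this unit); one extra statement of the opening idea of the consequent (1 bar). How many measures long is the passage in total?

Basic parallel period: 3 + 3 = 6 bars.
6 (basic form) + 4 (internal expansion) + 1 (extra statement) = 11.
The elision shares a bar with the next section but does not change this unit's count.

11 measures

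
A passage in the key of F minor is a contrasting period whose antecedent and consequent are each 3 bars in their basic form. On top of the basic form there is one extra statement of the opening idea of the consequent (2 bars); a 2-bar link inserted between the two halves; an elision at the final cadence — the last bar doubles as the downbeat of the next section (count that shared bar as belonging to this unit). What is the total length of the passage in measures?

10 measures

Basic contrasting period: 3 + 3 = 6 bars.
6 (basic form) + 2 (extra statement) + 2 (link) = 10.
The elision shares a bar with the next section but does not change this unit's count.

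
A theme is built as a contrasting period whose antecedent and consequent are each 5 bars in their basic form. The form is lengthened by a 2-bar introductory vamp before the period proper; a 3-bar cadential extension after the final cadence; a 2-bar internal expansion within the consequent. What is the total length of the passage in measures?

Basic contrasting period: 5 + 5 = 10 bars.
10 (basic form) + 2 (introduction) + 3 (cadential extension) + 2 (internal expansion) = 17.

17 measures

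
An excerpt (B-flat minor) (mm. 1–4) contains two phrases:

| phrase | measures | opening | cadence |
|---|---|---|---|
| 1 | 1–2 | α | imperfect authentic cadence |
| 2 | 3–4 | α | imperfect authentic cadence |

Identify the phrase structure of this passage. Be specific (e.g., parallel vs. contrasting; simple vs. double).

repeated phrase

Both phrases have the same opening (α) and the same cadence (imperfect authentic cadence): the second is a restatement, not a consequent, so this is a repeated phrase rather than a period.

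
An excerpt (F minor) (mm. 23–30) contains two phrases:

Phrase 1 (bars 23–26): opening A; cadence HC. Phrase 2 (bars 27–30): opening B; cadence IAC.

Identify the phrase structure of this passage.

contrasting period

Phrase 1 ends with a half cadence (weaker) and phrase 2 with an imperfect authentic cadence (stronger): antecedent + consequent = a period.
The two phrases open with different material (A / B), so the period is contrasting.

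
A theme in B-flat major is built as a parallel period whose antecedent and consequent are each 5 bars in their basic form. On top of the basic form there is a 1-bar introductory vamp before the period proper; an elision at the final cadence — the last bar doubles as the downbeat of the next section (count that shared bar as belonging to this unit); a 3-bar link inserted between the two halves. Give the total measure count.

Basic parallel period: 5 + 5 = 10 bars.
10 (basic form) + 1 (introduction) + 3 (link) = 14.
The elision shares a bar with the next section but does not change this unit's count.

14 measures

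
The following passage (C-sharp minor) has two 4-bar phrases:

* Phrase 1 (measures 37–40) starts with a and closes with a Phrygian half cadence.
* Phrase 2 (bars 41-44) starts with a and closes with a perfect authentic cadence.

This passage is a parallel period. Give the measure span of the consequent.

The antecedent is the phrase ending with the weaker cadence (Phrygian half cadence, phrase 1) and the consequent the one ending more conclusively (perfect authentic cadence, phrase 2); the consequent is bars 41-44.

measures 41–44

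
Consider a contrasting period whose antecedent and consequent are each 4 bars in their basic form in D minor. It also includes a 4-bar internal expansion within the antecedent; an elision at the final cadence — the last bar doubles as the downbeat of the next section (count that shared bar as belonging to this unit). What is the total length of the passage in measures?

12 measures

Basic contrasting period: 4 + 4 = 8 bars.
8 (basic form) + 4 (internal expansion) = 12.
The elision shares a bar with the next section but does not change this unit's count.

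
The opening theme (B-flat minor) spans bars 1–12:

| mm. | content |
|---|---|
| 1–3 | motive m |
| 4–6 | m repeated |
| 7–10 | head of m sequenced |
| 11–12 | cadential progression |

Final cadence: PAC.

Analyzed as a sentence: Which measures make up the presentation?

The presentation of a sentence is the basic idea (measures 1-3) plus its repetition (bars 4–6); the presentation is therefore bars 1-6.

measures 1–6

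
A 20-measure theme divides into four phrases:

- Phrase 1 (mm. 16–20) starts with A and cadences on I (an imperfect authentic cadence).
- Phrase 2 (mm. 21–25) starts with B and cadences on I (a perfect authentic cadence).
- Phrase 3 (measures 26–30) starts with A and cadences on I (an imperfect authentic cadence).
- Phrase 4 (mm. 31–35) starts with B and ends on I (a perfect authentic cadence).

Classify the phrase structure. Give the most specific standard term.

The cadence pattern IAC–PAC–IAC–PAC is weak–strong twice, and phrases 3–4 restate phrases 1–2: a period heard twice, not a double period (which would end weakly at phrase 2).

repeated period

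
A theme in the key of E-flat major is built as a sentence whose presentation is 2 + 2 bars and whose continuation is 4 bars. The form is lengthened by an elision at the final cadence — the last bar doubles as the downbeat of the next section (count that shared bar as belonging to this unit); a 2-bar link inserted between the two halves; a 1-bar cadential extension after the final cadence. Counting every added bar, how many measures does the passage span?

Basic sentence: 2 + 2 + 4 = 8 bars.
8 (basic form) + 2 (link) + 1 (cadential extension) = 11.
The elision shares a bar with the next section but does not change this unit's count.

11 measures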